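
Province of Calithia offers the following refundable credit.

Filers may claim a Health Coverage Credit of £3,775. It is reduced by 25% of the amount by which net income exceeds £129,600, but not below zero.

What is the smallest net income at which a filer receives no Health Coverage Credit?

The credit falls by 25% of each pound above £129,600, so it reaches zero when the excess is £3,775 / 25% = £15,100: income = £129,600 + £15,100 = £144,700.

£144,700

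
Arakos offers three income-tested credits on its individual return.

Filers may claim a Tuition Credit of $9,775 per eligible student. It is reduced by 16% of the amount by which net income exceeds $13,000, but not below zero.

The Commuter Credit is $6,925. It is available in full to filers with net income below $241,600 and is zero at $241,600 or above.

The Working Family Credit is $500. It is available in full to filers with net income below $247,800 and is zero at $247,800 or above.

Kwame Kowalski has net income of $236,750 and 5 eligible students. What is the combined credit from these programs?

Tuition Credit: base = 5 × $9,775 = $48,875. 16% of the $223,750 excess over $13,000 is $35,800; credit = $48,875 − $35,800 = $13,075.
Commuter Credit: $236,750 is below the $241,600 cutoff, so the full $6,925 applies.
Working Family Credit: $236,750 is below the $247,800 cutoff, so the full $500 applies.
Total: $13,075 + $6,925 + $500 = $20,500.

$20,500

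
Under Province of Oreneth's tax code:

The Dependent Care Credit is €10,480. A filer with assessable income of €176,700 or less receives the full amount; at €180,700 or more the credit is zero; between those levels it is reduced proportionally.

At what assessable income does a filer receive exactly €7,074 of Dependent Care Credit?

€178,000

€7,074 is 7,074/10,480 of the full €10,480, so 3,406/10,480 of the €4,000 range has been used: income = €176,700 + €4,000 × 3,406/10,480 = €178,000.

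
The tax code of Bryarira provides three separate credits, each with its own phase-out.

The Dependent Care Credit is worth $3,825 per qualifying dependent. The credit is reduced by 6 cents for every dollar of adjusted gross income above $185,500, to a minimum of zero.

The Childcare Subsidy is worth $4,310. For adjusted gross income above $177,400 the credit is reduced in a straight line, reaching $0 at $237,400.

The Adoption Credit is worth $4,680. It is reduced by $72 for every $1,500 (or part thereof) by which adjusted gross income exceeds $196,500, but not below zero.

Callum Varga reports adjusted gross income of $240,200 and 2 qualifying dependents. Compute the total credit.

$6,888

Dependent Care Credit: base = 2 × $3,825 = $7,650. 6% of the $54,700 excess over $185,500 is $3,282; credit = $7,650 − $3,282 = $4,368.
Childcare Subsidy: $240,200 is at or above $237,400, so the credit is $0.
Adoption Credit: income exceeds $196,500 by $43,700, which is 30 full-or-partial $1,500 increments; reduction = 30 × $72 = $2,160, leaving $2,520.
Total: $4,368 + $0 + $2,520 = $6,888.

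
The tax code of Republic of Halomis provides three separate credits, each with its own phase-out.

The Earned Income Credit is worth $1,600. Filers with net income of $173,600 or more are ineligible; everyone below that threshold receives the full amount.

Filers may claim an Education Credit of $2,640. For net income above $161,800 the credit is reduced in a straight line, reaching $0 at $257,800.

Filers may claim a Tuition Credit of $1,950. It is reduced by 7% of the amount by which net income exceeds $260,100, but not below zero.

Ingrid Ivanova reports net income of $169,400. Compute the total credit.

Earned Income Credit: $169,400 is below the $173,600 cutoff, so the full $1,600 applies.
Education Credit: $169,400 is $7,600 into a $96,000 phase-out range, leaving 88,400/96,000 of the credit: $2,640 × 88,400/96,000 = $2,431.
Tuition Credit: $169,400 is at or below the $260,100 threshold, so the full $1,950 applies.
Total: $1,600 + $2,431 + $1,950 = $5,981.

$5,981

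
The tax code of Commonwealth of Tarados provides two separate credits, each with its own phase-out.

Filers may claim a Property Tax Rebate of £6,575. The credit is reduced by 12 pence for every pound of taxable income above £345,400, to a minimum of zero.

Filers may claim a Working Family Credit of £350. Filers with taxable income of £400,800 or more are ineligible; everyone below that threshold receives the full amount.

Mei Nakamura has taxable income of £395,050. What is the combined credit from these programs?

Property Tax Rebate: 12% of the £49,650 excess over £345,400 is £5,958; credit = £6,575 − £5,958 = £617.
Working Family Credit: £395,050 is below the £400,800 cutoff, so the full £350 applies.
Total: £617 + £350 = £967.

£967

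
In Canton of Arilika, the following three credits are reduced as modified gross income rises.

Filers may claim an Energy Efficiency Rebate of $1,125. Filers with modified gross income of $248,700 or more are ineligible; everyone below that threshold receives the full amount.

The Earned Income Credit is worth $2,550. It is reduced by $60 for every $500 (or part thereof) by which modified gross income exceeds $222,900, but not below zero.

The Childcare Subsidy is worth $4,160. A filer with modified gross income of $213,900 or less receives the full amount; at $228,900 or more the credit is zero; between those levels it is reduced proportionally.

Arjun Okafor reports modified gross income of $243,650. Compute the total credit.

$1,155

Energy Efficiency Rebate: $243,650 is below the $248,700 cutoff, so the full $1,125 applies.
Earned Income Credit: income exceeds $222,900 by $20,750, which is 42 full-or-partial $500 increments; reduction = 42 × $60 = $2,520, leaving $30.
Childcare Subsidy: $243,650 is at or above $228,900, so the credit is $0.
Total: $1,125 + $30 + $0 = $1,155.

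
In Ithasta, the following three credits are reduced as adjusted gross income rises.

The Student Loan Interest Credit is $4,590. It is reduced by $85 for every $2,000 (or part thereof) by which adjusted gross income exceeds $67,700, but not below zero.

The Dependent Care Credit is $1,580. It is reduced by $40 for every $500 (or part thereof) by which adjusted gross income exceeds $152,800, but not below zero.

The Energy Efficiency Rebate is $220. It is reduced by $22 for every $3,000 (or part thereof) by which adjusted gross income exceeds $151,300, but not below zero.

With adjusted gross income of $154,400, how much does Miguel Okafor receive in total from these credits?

$2,446

Student Loan Interest Credit: income exceeds $67,700 by $86,700, which is 44 full-or-partial $2,000 increments; reduction = 44 × $85 = $3,740, leaving $850.
Dependent Care Credit: income exceeds $152,800 by $1,600, which is 4 full-or-partial $500 increments; reduction = 4 × $40 = $160, leaving $1,420.
Energy Efficiency Rebate: income exceeds $151,300 by $3,100, which is 2 full-or-partial $3,000 increments; reduction = 2 × $22 = $44, leaving $176.
Total: $850 + $1,420 + $176 = $2,446.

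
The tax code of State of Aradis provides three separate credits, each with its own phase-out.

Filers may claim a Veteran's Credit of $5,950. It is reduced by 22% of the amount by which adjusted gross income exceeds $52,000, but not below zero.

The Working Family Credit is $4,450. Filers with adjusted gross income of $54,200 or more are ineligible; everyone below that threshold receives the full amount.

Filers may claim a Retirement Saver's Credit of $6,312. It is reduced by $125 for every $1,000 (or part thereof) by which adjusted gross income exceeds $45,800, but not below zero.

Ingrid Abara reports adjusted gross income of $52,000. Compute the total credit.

$15,837

Veteran's Credit: $52,000 is at or below the $52,000 threshold, so the full $5,950 applies.
Working Family Credit: $52,000 is below the $54,200 cutoff, so the full $4,450 applies.
Retirement Saver's Credit: income exceeds $45,800 by $6,200, which is 7 full-or-partial $1,000 increments; reduction = 7 × $125 = $875, leaving $5,437.
Total: $5,950 + $4,450 + $5,437 = $15,837.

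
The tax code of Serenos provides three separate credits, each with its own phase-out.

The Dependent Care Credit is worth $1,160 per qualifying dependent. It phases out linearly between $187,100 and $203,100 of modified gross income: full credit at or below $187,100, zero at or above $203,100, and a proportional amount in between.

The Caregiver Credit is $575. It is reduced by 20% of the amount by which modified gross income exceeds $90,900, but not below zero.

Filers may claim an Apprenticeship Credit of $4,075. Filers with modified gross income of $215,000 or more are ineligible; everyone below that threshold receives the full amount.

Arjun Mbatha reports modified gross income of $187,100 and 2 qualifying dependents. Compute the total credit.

$6,395

Dependent Care Credit: base = 2 × $1,160 = $2,320. $187,100 is at or below the $187,100 threshold, so the full $2,320 applies.
Caregiver Credit: 20% of the $96,200 excess over $90,900 is $19,240 ≥ base, so the credit is $0.
Apprenticeship Credit: $187,100 is below the $215,000 cutoff, so the full $4,075 applies.
Total: $2,320 + $0 + $4,075 = $6,395.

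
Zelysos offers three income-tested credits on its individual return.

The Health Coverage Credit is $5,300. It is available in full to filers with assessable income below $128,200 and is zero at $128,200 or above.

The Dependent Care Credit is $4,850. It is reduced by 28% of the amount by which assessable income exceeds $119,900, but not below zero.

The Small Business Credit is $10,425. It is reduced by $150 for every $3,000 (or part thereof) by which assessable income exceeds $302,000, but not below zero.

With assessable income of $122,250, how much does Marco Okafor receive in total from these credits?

Health Coverage Credit: $122,250 is below the $128,200 cutoff, so the full $5,300 applies.
Dependent Care Credit: 28% of the $2,350 excess over $119,900 is $658; credit = $4,850 − $658 = $4,192.
Small Business Credit: $122,250 is at or below the $302,000 threshold, so the full $10,425 applies.
Total: $5,300 + $4,192 + $10,425 = $19,917.

$19,917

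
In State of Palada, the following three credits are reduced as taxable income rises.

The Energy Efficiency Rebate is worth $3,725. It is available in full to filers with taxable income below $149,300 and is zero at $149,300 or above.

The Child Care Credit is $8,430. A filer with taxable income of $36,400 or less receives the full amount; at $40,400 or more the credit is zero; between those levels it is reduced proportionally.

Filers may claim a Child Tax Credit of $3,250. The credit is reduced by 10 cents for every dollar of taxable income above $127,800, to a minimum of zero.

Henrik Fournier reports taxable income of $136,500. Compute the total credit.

$6,105

Energy Efficiency Rebate: $136,500 is below the $149,300 cutoff, so the full $3,725 applies.
Child Care Credit: $136,500 is at or above $40,400, so the credit is $0.
Child Tax Credit: 10% of the $8,700 excess over $127,800 is $870; credit = $3,250 − $870 = $2,380.
Total: $3,725 + $0 + $2,380 = $6,105.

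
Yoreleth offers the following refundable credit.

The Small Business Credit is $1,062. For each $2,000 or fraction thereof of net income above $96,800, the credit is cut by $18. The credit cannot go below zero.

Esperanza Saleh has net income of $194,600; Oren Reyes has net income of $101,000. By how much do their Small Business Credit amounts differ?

Esperanza ($194,600): Small Business Credit: income exceeds $96,800 by $97,800, which is 49 full-or-partial $2,000 increments; reduction = 49 × $18 = $882, leaving $180.
Oren ($101,000): Small Business Credit: income exceeds $96,800 by $4,200, which is 3 full-or-partial $2,000 increments; reduction = 3 × $18 = $54, leaving $1,008.
Difference: |$180 − $1,008| = $828.

$828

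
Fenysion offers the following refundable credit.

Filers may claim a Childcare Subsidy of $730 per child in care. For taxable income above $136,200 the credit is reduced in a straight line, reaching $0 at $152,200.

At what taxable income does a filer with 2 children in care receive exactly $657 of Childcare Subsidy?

$145,000

Full credit = 2 × $730 = $1,460.
$657 is 657/1,460 of the full $1,460, so 803/1,460 of the $16,000 range has been used: income = $136,200 + $16,000 × 803/1,460 = $145,000.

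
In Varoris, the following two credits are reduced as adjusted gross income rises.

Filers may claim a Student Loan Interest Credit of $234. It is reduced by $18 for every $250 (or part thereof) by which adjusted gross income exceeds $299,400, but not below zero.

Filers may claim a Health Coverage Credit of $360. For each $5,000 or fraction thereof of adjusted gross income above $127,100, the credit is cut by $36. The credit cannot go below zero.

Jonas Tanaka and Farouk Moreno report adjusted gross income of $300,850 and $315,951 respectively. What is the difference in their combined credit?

Jonas ($300,850): Student Loan Interest Credit: income exceeds $299,400 by $1,450, which is 6 full-or-partial $250 increments; reduction = 6 × $18 = $108, leaving $126. Health Coverage Credit: income exceeds $127,100 by $173,750 → 35 increments × $36 = $1,260 ≥ base, so the credit is $0. total $126 + $0 = $126
Farouk ($315,951): Student Loan Interest Credit: income exceeds $299,400 by $16,551 → 67 increments × $18 = $1,206 ≥ base, so the credit is $0. Health Coverage Credit: income exceeds $127,100 by $188,851 → 38 increments × $36 = $1,368 ≥ base, so the credit is $0. total $0 + $0 = $0
Difference: |$126 − $0| = $126.

$126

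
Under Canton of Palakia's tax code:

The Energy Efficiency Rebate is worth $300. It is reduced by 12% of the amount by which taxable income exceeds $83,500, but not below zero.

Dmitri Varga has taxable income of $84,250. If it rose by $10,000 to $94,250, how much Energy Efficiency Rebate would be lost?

$210

At $84,250 — 12% of the $750 excess over $83,500 is $90; credit = $300 − $90 = $210.
At $94,250 — 12% of the $10,750 excess over $83,500 is $1,290 ≥ base, so the credit is $0.
Lost: $210 − $0 = $210.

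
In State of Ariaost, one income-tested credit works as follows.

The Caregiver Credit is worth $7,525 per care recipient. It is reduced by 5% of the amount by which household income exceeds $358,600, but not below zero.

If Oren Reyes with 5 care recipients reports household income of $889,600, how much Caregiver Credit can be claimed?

Caregiver Credit: base = 5 × $7,525 = $37,625. 5% of the $531,000 excess over $358,600 is $26,550; credit = $37,625 − $26,550 = $11,075.

$11,075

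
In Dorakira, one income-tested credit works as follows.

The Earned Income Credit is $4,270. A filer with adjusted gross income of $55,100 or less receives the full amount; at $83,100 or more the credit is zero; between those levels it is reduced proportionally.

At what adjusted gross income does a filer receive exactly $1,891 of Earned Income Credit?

$1,891 is 1,891/4,270 of the full $4,270, so 2,379/4,270 of the $28,000 range has been used: income = $55,100 + $28,000 × 2,379/4,270 = $70,700.

$70,700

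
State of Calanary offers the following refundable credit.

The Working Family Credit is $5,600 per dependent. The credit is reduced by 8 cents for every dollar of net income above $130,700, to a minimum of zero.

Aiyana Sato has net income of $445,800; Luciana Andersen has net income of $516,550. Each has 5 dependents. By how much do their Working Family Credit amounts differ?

$2,792

Aiyana ($445,800): Working Family Credit: base = 5 × $5,600 = $28,000. 8% of the $315,100 excess over $130,700 is $25,208; credit = $28,000 − $25,208 = $2,792.
Luciana ($516,550): Working Family Credit: base = 5 × $5,600 = $28,000. 8% of the $385,850 excess over $130,700 is $30,868 ≥ base, so the credit is $0.
Difference: |$2,792 − $0| = $2,792.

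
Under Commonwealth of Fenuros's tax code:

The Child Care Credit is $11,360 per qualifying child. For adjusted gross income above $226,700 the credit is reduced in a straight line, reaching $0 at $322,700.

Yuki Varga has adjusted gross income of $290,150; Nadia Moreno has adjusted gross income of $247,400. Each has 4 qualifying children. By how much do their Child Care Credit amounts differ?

$20,235

Yuki ($290,150): Child Care Credit: base = 4 × $11,360 = $45,440. $290,150 is $63,450 into a $96,000 phase-out range, leaving 32,550/96,000 of the credit: $45,440 × 32,550/96,000 = $15,407.
Nadia ($247,400): Child Care Credit: base = 4 × $11,360 = $45,440. $247,400 is $20,700 into a $96,000 phase-out range, leaving 75,300/96,000 of the credit: $45,440 × 75,300/96,000 = $35,642.
Difference: |$15,407 − $35,642| = $20,235.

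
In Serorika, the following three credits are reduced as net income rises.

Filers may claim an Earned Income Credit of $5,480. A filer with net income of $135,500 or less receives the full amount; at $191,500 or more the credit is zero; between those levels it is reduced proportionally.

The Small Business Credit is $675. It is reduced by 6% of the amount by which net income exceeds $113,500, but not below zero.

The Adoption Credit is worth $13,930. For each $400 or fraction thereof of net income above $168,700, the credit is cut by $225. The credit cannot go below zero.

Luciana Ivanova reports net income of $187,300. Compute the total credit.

$3,766

Earned Income Credit: $187,300 is $51,800 into a $56,000 phase-out range, leaving 4,200/56,000 of the credit: $5,480 × 4,200/56,000 = $411.
Small Business Credit: 6% of the $73,800 excess over $113,500 is $4,428 ≥ base, so the credit is $0.
Adoption Credit: income exceeds $168,700 by $18,600, which is 47 full-or-partial $400 increments; reduction = 47 × $225 = $10,575, leaving $3,355.
Total: $411 + $0 + $3,355 = $3,766.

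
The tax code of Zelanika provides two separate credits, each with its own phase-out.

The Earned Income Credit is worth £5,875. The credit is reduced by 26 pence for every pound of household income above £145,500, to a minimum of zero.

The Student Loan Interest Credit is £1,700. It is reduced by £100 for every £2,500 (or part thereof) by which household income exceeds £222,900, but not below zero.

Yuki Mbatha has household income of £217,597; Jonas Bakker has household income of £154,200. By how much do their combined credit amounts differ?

Yuki (£217,597): Earned Income Credit: 26% of the £72,097 excess over £145,500 is £18,745.22 ≥ base, so the credit is £0. Student Loan Interest Credit: £217,597 is at or below the £222,900 threshold, so the full £1,700 applies. total £0 + £1,700 = £1,700
Jonas (£154,200): Earned Income Credit: 26% of the £8,700 excess over £145,500 is £2,262; credit = £5,875 − £2,262 = £3,613. Student Loan Interest Credit: £154,200 is at or below the £222,900 threshold, so the full £1,700 applies. total £3,613 + £1,700 = £5,313
Difference: |£1,700 − £5,313| = £3,613.

£3,613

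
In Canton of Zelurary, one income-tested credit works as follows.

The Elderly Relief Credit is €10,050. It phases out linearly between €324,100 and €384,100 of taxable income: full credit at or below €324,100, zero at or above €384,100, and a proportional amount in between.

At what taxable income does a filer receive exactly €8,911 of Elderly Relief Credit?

€330,900

€8,911 is 8,911/10,050 of the full €10,050, so 1,139/10,050 of the €60,000 range has been used: income = €324,100 + €60,000 × 1,139/10,050 = €330,900.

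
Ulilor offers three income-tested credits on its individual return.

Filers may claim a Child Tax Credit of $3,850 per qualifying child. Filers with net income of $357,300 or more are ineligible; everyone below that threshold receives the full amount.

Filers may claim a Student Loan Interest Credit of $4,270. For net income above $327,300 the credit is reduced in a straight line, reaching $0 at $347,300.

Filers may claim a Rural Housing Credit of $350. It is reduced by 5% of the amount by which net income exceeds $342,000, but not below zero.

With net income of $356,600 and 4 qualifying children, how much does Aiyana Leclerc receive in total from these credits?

$15,400

Child Tax Credit: base = 4 × $3,850 = $15,400. $356,600 is below the $357,300 cutoff, so the full $15,400 applies.
Student Loan Interest Credit: $356,600 is at or above $347,300, so the credit is $0.
Rural Housing Credit: 5% of the $14,600 excess over $342,000 is $730 ≥ base, so the credit is $0.
Total: $15,400 + $0 + $0 = $15,400.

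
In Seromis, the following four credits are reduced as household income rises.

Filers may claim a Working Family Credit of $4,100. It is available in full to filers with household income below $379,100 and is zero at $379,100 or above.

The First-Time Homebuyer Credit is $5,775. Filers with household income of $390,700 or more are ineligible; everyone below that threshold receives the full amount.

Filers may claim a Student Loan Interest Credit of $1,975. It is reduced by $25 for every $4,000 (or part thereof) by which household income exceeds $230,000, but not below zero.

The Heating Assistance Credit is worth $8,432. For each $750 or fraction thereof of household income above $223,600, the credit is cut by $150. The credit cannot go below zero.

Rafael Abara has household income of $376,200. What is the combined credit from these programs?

$10,925

Working Family Credit: $376,200 is below the $379,100 cutoff, so the full $4,100 applies.
First-Time Homebuyer Credit: $376,200 is below the $390,700 cutoff, so the full $5,775 applies.
Student Loan Interest Credit: income exceeds $230,000 by $146,200, which is 37 full-or-partial $4,000 increments; reduction = 37 × $25 = $925, leaving $1,050.
Heating Assistance Credit: income exceeds $223,600 by $152,600 → 204 increments × $150 = $30,600 ≥ base, so the credit is $0.
Total: $4,100 + $5,775 + $1,050 + $0 = $10,925.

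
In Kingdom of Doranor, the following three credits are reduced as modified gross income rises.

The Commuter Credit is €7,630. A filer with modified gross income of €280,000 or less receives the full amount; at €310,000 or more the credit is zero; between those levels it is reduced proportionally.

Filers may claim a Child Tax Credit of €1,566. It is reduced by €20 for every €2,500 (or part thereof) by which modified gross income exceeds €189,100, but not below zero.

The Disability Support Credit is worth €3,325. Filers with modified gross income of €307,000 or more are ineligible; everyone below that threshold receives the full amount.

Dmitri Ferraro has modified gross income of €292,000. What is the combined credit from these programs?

€8,629

Commuter Credit: €292,000 is €12,000 into a €30,000 phase-out range, leaving 18,000/30,000 of the credit: €7,630 × 18,000/30,000 = €4,578.
Child Tax Credit: income exceeds €189,100 by €102,900, which is 42 full-or-partial €2,500 increments; reduction = 42 × €20 = €840, leaving €726.
Disability Support Credit: €292,000 is below the €307,000 cutoff, so the full €3,325 applies.
Total: €4,578 + €726 + €3,325 = €8,629.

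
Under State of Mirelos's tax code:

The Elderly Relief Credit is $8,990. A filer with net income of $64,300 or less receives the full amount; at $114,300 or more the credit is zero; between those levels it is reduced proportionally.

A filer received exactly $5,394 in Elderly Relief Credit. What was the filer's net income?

$84,300

$5,394 is 5,394/8,990 of the full $8,990, so 3,596/8,990 of the $50,000 range has been used: income = $64,300 + $50,000 × 3,596/8,990 = $84,300.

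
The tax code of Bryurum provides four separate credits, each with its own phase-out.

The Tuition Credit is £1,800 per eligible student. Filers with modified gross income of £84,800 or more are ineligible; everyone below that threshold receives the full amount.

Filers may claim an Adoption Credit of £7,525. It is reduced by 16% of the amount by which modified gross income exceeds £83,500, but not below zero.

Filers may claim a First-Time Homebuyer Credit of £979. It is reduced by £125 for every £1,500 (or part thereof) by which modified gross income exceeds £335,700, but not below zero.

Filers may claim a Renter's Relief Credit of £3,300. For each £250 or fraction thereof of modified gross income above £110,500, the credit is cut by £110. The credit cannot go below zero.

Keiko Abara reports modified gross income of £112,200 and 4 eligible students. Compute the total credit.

£6,442

Tuition Credit: base = 4 × £1,800 = £7,200. £112,200 meets or exceeds the £84,800 cutoff, so the credit is £0.
Adoption Credit: 16% of the £28,700 excess over £83,500 is £4,592; credit = £7,525 − £4,592 = £2,933.
First-Time Homebuyer Credit: £112,200 is at or below the £335,700 threshold, so the full £979 applies.
Renter's Relief Credit: income exceeds £110,500 by £1,700, which is 7 full-or-partial £250 increments; reduction = 7 × £110 = £770, leaving £2,530.
Total: £0 + £2,933 + £979 + £2,530 = £6,442.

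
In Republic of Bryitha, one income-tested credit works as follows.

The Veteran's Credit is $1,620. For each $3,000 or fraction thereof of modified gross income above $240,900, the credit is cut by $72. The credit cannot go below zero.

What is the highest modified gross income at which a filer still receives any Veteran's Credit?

$306,900

After 22 increments the reduction is 22 × $72 = $1,584, leaving $36; one more increment wipes it out. Increment 22 ends at excess 22 × $3,000 = $66,000, so the highest qualifying income is $240,900 + $66,000 = $306,900.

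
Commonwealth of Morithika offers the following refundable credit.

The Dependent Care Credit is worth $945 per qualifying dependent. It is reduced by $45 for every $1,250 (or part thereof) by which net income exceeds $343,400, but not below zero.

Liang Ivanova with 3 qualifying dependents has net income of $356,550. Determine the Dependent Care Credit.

$2,340

Dependent Care Credit: base = 3 × $945 = $2,835. income exceeds $343,400 by $13,150, which is 11 full-or-partial $1,250 increments; reduction = 11 × $45 = $495, leaving $2,340.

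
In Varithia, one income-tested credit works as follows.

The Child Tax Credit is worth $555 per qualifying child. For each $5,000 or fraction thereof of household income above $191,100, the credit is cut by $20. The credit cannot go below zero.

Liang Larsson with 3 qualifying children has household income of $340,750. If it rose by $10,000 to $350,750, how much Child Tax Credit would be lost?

At $340,750 — base = 3 × $555 = $1,665. income exceeds $191,100 by $149,650, which is 30 full-or-partial $5,000 increments; reduction = 30 × $20 = $600, leaving $1,065.
At $350,750 — base = 3 × $555 = $1,665. income exceeds $191,100 by $159,650, which is 32 full-or-partial $5,000 increments; reduction = 32 × $20 = $640, leaving $1,025.
Lost: $1,065 − $1,025 = $40.

$40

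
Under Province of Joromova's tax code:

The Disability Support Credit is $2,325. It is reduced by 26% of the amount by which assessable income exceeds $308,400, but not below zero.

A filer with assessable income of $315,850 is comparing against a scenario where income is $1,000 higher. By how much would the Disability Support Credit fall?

$260

At $315,850 — 26% of the $7,450 excess over $308,400 is $1,937; credit = $2,325 − $1,937 = $388.
At $316,850 — 26% of the $8,450 excess over $308,400 is $2,197; credit = $2,325 − $2,197 = $128.
Lost: $388 − $128 = $260.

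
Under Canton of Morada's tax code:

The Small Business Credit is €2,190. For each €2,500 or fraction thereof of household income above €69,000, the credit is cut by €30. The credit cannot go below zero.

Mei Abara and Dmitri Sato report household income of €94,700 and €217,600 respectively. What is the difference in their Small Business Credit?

Mei (€94,700): Small Business Credit: income exceeds €69,000 by €25,700, which is 11 full-or-partial €2,500 increments; reduction = 11 × €30 = €330, leaving €1,860.
Dmitri (€217,600): Small Business Credit: income exceeds €69,000 by €148,600, which is 60 full-or-partial €2,500 increments; reduction = 60 × €30 = €1,800, leaving €390.
Difference: |€1,860 − €390| = €1,470.

€1,470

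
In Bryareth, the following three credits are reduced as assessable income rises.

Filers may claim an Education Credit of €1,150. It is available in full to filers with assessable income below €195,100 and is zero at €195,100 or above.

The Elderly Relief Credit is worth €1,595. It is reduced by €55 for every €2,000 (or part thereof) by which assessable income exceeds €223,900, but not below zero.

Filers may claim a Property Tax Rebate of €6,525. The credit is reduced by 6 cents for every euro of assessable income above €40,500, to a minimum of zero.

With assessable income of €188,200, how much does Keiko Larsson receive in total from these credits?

€2,745

Education Credit: €188,200 is below the €195,100 cutoff, so the full €1,150 applies.
Elderly Relief Credit: €188,200 is at or below the €223,900 threshold, so the full €1,595 applies.
Property Tax Rebate: 6% of the €147,700 excess over €40,500 is €8,862 ≥ base, so the credit is €0.
Total: €1,150 + €1,595 + €0 = €2,745.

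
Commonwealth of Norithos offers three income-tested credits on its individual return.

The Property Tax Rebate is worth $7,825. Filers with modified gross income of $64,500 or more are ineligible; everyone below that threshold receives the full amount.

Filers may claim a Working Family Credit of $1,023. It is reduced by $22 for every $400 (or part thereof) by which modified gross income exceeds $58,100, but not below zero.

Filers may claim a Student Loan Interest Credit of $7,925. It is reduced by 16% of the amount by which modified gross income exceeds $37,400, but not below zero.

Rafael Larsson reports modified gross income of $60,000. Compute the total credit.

$13,047

Property Tax Rebate: $60,000 is below the $64,500 cutoff, so the full $7,825 applies.
Working Family Credit: income exceeds $58,100 by $1,900, which is 5 full-or-partial $400 increments; reduction = 5 × $22 = $110, leaving $913.
Student Loan Interest Credit: 16% of the $22,600 excess over $37,400 is $3,616; credit = $7,925 − $3,616 = $4,309.
Total: $7,825 + $913 + $4,309 = $13,047.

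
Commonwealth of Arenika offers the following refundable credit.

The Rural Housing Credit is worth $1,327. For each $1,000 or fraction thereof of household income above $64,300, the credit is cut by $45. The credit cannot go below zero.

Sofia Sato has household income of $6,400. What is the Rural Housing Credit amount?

Rural Housing Credit: $6,400 is at or below the $64,300 threshold, so the full $1,327 applies.

$1,327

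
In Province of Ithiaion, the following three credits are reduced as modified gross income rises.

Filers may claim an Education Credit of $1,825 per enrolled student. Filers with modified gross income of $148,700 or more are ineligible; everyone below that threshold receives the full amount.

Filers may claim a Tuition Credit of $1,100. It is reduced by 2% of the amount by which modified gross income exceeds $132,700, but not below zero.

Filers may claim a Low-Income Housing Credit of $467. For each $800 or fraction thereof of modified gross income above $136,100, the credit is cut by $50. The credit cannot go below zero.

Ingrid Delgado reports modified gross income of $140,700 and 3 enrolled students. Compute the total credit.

Education Credit: base = 3 × $1,825 = $5,475. $140,700 is below the $148,700 cutoff, so the full $5,475 applies.
Tuition Credit: 2% of the $8,000 excess over $132,700 is $160; credit = $1,100 − $160 = $940.
Low-Income Housing Credit: income exceeds $136,100 by $4,600, which is 6 full-or-partial $800 increments; reduction = 6 × $50 = $300, leaving $167.
Total: $5,475 + $940 + $167 = $6,582.

$6,582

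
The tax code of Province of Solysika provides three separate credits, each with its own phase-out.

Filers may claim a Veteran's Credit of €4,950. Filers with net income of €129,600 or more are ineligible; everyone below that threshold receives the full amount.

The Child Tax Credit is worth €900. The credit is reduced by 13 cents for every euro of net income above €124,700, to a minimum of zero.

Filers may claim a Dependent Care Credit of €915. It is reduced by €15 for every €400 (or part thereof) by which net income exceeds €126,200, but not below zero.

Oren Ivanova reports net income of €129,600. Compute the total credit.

€1,043

Veteran's Credit: €129,600 meets or exceeds the €129,600 cutoff, so the credit is €0.
Child Tax Credit: 13% of the €4,900 excess over €124,700 is €637; credit = €900 − €637 = €263.
Dependent Care Credit: income exceeds €126,200 by €3,400, which is 9 full-or-partial €400 increments; reduction = 9 × €15 = €135, leaving €780.
Total: €0 + €263 + €780 = €1,043.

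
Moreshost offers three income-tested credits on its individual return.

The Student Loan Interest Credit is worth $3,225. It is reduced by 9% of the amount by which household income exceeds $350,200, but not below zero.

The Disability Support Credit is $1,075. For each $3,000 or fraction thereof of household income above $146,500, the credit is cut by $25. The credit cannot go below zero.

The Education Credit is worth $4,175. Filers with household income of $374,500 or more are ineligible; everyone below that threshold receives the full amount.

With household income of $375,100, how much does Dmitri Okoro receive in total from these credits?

$984

Student Loan Interest Credit: 9% of the $24,900 excess over $350,200 is $2,241; credit = $3,225 − $2,241 = $984.
Disability Support Credit: income exceeds $146,500 by $228,600 → 77 increments × $25 = $1,925 ≥ base, so the credit is $0.
Education Credit: $375,100 meets or exceeds the $374,500 cutoff, so the credit is $0.
Total: $984 + $0 + $0 = $984.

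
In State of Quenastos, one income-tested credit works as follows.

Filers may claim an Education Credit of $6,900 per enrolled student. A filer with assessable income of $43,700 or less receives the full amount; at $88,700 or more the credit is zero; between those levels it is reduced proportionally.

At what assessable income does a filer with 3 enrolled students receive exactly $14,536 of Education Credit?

$57,100

Full credit = 3 × $6,900 = $20,700.
$14,536 is 14,536/20,700 of the full $20,700, so 6,164/20,700 of the $45,000 range has been used: income = $43,700 + $45,000 × 6,164/20,700 = $57,100.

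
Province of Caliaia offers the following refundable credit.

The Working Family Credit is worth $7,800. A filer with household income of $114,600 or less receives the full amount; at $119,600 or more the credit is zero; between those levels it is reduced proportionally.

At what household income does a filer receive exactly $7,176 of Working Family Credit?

$7,176 is 7,176/7,800 of the full $7,800, so 624/7,800 of the $5,000 range has been used: income = $114,600 + $5,000 × 624/7,800 = $115,000.

$115,000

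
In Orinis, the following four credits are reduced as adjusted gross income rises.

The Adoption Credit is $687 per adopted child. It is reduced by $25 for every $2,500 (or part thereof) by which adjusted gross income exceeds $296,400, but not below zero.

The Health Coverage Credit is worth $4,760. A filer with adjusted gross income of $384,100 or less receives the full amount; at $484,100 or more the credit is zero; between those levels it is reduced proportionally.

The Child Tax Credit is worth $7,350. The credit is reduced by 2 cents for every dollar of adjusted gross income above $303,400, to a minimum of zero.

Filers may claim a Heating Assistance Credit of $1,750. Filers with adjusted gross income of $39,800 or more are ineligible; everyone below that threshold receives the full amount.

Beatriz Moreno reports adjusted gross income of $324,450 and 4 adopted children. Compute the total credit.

Adoption Credit: base = 4 × $687 = $2,748. income exceeds $296,400 by $28,050, which is 12 full-or-partial $2,500 increments; reduction = 12 × $25 = $300, leaving $2,448.
Health Coverage Credit: $324,450 is at or below the $384,100 threshold, so the full $4,760 applies.
Child Tax Credit: 2% of the $21,050 excess over $303,400 is $421; credit = $7,350 − $421 = $6,929.
Heating Assistance Credit: $324,450 meets or exceeds the $39,800 cutoff, so the credit is $0.
Total: $2,448 + $4,760 + $6,929 + $0 = $14,137.

$14,137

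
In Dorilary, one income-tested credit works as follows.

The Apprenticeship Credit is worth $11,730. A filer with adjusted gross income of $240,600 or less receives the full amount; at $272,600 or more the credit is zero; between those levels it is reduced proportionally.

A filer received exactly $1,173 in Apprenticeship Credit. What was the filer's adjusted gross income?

$269,400

$1,173 is 1,173/11,730 of the full $11,730, so 10,557/11,730 of the $32,000 range has been used: income = $240,600 + $32,000 × 10,557/11,730 = $269,400.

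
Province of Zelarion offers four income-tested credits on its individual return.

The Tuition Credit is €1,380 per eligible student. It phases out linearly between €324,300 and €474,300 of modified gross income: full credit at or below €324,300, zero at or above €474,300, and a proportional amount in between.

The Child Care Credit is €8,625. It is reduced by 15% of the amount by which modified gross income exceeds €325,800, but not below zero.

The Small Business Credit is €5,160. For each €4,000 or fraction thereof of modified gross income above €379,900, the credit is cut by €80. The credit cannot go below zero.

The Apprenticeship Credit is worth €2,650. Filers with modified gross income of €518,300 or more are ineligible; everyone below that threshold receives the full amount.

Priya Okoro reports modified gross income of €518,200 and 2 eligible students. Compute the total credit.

Tuition Credit: base = 2 × €1,380 = €2,760. €518,200 is at or above €474,300, so the credit is €0.
Child Care Credit: 15% of the €192,400 excess over €325,800 is €28,860 ≥ base, so the credit is €0.
Small Business Credit: income exceeds €379,900 by €138,300, which is 35 full-or-partial €4,000 increments; reduction = 35 × €80 = €2,800, leaving €2,360.
Apprenticeship Credit: €518,200 is below the €518,300 cutoff, so the full €2,650 applies.
Total: €0 + €0 + €2,360 + €2,650 = €5,010.

€5,010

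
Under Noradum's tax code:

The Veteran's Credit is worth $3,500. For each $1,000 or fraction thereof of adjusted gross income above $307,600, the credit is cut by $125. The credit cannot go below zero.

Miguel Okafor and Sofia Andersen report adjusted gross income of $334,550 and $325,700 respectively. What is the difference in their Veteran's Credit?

Miguel ($334,550): Veteran's Credit: income exceeds $307,600 by $26,950, which is 27 full-or-partial $1,000 increments; reduction = 27 × $125 = $3,375, leaving $125.
Sofia ($325,700): Veteran's Credit: income exceeds $307,600 by $18,100, which is 19 full-or-partial $1,000 increments; reduction = 19 × $125 = $2,375, leaving $1,125.
Difference: |$125 − $1,125| = $1,000.

$1,000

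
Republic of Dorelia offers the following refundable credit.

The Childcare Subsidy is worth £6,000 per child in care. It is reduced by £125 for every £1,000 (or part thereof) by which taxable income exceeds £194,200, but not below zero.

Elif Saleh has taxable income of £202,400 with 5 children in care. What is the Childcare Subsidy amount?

£28,875

Childcare Subsidy: base = 5 × £6,000 = £30,000. income exceeds £194,200 by £8,200, which is 9 full-or-partial £1,000 increments; reduction = 9 × £125 = £1,125, leaving £28,875.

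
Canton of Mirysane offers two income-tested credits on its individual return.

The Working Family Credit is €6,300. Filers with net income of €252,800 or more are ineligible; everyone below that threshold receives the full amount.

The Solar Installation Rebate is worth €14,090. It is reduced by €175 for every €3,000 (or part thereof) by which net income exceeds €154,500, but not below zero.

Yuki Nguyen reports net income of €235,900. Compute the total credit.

€15,490

Working Family Credit: €235,900 is below the €252,800 cutoff, so the full €6,300 applies.
Solar Installation Rebate: income exceeds €154,500 by €81,400, which is 28 full-or-partial €3,000 increments; reduction = 28 × €175 = €4,900, leaving €9,190.
Total: €6,300 + €9,190 = €15,490.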